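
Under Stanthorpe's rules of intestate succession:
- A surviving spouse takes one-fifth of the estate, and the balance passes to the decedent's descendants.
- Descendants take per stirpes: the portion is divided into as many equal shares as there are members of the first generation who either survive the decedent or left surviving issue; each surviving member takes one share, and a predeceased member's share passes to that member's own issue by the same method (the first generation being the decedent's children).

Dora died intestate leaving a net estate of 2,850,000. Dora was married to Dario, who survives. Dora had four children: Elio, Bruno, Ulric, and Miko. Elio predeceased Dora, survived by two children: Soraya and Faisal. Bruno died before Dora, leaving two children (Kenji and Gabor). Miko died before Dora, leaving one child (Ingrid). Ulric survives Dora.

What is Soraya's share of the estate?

Dario takes one-fifth of 2,850,000 = 570,000. The remaining 2,280,000 passes to the descendants.
The descendants' portion (2,280,000) is divided into 4 shares of 570,000: Ulric takes 570,000; Elio's 570,000 share passes to Elio's issue; Bruno's 570,000 share passes to Bruno's issue; Miko's 570,000 share passes to Miko's issue.
Elio's share (570,000) is divided into 2 shares of 285,000: Soraya and Faisal each take 285,000.
Bruno's share (570,000) is divided into 2 shares of 285,000: Kenji and Gabor each take 285,000.
Miko's share (570,000) passes entirely to Ingrid.

Soraya receives 285,000.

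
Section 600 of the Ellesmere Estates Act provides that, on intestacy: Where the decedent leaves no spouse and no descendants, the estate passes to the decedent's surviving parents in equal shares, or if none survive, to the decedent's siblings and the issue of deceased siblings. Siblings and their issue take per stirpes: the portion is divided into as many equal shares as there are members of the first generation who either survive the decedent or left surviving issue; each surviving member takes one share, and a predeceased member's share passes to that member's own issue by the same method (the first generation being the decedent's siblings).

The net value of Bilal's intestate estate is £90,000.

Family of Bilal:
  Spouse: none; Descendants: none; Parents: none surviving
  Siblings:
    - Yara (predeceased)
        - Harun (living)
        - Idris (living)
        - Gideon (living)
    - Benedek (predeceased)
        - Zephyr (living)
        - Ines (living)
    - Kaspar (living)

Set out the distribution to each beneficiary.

The entire £90,000 passes to the siblings and their issue.
That amount (£90,000) is divided into 3 shares of £30,000: Kaspar takes £30,000; Yara's £30,000 share passes to Yara's issue; Benedek's £30,000 share passes to Benedek's issue.
Yara's share (£30,000) is divided into 3 shares of £10,000: Harun, Idris, and Gideon each take £10,000.
Benedek's share (£30,000) is divided into 2 shares of £15,000: Zephyr and Ines each take £15,000.

Harun: £10,000; Idris: £10,000; Gideon: £10,000; Zephyr: £15,000; Ines: £15,000; Kaspar: £30,000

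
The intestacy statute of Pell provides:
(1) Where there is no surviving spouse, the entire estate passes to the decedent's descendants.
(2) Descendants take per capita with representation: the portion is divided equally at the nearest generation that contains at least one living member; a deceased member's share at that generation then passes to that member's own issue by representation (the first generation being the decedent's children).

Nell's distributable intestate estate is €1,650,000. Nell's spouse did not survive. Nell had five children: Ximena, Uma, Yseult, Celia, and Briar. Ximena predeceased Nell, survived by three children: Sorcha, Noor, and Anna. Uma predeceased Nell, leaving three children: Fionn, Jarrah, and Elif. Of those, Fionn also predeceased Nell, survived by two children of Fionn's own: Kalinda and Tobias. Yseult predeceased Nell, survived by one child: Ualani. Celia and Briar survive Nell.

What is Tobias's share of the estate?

Tobias receives €55,000.

The entire €1,650,000 passes to the descendants.
That amount (€1,650,000) is divided into 5 shares of €330,000: Celia and Briar each take €330,000; Ximena's €330,000 share passes to Ximena's issue; Uma's €330,000 share passes to Uma's issue; Yseult's €330,000 share passes to Yseult's issue.
Ximena's share (€330,000) is divided into 3 shares of €110,000: Sorcha, Noor, and Anna each take €110,000.
Uma's share (€330,000) is divided into 3 shares of €110,000: Jarrah and Elif each take €110,000; Fionn's €110,000 share passes to Fionn's issue.
Fionn's share (€110,000) is divided into 2 shares of €55,000: Kalinda and Tobias each take €55,000.
Yseult's share (€330,000) passes entirely to Ualani.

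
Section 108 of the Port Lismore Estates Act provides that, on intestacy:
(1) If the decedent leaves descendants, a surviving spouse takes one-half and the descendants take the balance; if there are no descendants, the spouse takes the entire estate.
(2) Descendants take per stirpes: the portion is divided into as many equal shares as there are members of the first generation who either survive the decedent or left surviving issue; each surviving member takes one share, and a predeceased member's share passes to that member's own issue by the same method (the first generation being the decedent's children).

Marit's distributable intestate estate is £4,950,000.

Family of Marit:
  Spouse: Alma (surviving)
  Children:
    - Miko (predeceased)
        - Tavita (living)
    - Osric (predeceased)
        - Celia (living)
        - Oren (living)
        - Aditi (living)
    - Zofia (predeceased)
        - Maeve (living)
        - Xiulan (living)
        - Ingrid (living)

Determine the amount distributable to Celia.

Celia receives £275,000.

Alma takes one-half of £4,950,000 = £2,475,000. The remaining £2,475,000 passes to the descendants.
The descendants' portion (£2,475,000) is divided into 3 shares of £825,000: Miko's £825,000 share passes to Miko's issue; Osric's £825,000 share passes to Osric's issue; Zofia's £825,000 share passes to Zofia's issue.
Miko's share (£825,000) passes entirely to Tavita.
Osric's share (£825,000) is divided into 3 shares of £275,000: Celia, Oren, and Aditi each take £275,000.
Zofia's share (£825,000) is divided into 3 shares of £275,000: Maeve, Xiulan, and Ingrid each take £275,000.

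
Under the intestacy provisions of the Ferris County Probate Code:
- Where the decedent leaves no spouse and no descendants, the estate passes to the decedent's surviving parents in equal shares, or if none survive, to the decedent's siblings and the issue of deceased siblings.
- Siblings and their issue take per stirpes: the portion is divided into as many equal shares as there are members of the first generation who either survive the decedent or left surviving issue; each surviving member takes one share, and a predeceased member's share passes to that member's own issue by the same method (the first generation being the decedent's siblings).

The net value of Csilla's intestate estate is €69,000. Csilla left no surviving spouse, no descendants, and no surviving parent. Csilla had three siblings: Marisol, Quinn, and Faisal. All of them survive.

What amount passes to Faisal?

The entire €69,000 passes to the siblings and their issue.
That amount (€69,000) is divided into 3 shares of €23,000: Marisol, Quinn, and Faisal each take €23,000.

Faisal receives €23,000.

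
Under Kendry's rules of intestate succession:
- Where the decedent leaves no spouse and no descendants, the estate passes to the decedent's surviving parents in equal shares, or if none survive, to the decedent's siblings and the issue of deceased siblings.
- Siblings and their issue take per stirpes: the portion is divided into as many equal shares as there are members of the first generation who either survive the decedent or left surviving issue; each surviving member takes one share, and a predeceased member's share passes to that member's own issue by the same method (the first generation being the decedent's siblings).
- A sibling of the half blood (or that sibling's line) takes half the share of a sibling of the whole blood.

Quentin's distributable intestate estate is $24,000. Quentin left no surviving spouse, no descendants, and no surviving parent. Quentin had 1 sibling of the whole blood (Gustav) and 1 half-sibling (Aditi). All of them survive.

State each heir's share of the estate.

Gustav: $16,000; Aditi: $8,000

The entire $24,000 passes to the siblings and their issue.
Counting each half-blood sibling's line as half a unit, there are 3/2 units in $24,000, so one unit is $16,000. Whole-blood lines (Gustav) take $16,000 each; half-blood lines (Aditi) take $8,000 each.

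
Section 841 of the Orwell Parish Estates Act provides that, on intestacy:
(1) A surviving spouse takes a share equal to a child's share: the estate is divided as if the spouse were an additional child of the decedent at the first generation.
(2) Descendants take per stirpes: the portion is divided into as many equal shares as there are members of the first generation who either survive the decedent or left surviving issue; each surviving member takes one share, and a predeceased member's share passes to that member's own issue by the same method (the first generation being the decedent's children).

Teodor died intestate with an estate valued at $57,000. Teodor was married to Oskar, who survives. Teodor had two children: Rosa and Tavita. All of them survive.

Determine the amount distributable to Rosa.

The spouse counts as an additional share at the children's level, so there are 3 primary shares of $19,000. Oskar takes one such share ($19,000).
The children's combined portion ($38,000) is divided into 2 shares of $19,000: Rosa and Tavita each take $19,000.

Rosa receives $19,000.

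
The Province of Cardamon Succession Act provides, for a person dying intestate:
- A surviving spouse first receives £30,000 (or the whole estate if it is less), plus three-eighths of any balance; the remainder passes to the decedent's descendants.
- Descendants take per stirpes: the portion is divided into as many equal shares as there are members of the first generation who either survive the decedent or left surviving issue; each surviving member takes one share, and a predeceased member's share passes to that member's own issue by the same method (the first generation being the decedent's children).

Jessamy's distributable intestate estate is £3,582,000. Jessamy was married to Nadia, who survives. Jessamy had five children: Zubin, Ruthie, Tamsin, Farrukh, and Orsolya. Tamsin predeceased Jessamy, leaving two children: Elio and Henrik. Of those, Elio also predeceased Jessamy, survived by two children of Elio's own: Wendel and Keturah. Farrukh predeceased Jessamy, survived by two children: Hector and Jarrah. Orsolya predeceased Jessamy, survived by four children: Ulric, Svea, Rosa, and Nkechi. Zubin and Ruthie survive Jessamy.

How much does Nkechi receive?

Nadia first takes £30,000, leaving a balance of £3,552,000. Nadia then takes three-eighths of the balance (£1,332,000), for a total of £1,362,000. The remaining £2,220,000 passes to the descendants.
The descendants' portion (£2,220,000) is divided into 5 shares of £444,000: Zubin and Ruthie each take £444,000; Tamsin's £444,000 share passes to Tamsin's issue; Farrukh's £444,000 share passes to Farrukh's issue; Orsolya's £444,000 share passes to Orsolya's issue.
Tamsin's share (£444,000) is divided into 2 shares of £222,000: Henrik takes £222,000; Elio's £222,000 share passes to Elio's issue.
Elio's share (£222,000) is divided into 2 shares of £111,000: Wendel and Keturah each take £111,000.
Farrukh's share (£444,000) is divided into 2 shares of £222,000: Hector and Jarrah each take £222,000.
Orsolya's share (£444,000) is divided into 4 shares of £111,000: Ulric, Svea, Rosa, and Nkechi each take £111,000.

Nkechi receives £111,000.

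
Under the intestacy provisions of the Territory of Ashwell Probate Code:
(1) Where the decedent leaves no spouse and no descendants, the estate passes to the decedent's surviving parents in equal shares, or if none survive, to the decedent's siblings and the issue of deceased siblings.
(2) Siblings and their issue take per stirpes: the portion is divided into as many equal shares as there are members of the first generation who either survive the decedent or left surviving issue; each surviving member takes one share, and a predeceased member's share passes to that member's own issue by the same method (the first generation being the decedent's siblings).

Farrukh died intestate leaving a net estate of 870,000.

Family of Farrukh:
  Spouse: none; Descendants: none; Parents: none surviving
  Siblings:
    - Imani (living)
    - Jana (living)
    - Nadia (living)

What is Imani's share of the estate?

Imani receives 290,000.

The entire 870,000 passes to the siblings and their issue.
That amount (870,000) is divided into 3 shares of 290,000: Imani, Jana, and Nadia each take 290,000.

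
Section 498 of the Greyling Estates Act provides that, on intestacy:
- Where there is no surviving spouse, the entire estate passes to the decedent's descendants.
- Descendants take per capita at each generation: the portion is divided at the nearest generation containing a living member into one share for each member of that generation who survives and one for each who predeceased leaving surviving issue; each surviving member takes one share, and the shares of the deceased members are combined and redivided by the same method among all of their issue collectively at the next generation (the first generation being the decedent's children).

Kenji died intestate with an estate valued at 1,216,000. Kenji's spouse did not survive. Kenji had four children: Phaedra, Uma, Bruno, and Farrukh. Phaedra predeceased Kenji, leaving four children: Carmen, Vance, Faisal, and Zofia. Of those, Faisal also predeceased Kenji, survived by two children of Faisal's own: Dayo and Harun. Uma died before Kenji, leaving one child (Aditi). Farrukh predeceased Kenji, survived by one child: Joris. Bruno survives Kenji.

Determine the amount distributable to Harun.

Harun receives 76,000.

The entire 1,216,000 passes to the descendants.
That amount (1,216,000) is divided at the children's generation into 4 shares of 304,000. Bruno takes 304,000. The 3 shares of the deceased (Phaedra, Uma, and Farrukh) are combined into a pool of 912,000.
That pool (912,000) is divided at the grandchildren's generation into 6 shares of 152,000. Carmen, Vance, Zofia, Aditi, and Joris each take 152,000. The remaining share for the deceased Faisal (152,000) is carried to the next generation.
That pool (152,000) is divided at the great-grandchildren's generation equally among Dayo and Harun: 76,000 each.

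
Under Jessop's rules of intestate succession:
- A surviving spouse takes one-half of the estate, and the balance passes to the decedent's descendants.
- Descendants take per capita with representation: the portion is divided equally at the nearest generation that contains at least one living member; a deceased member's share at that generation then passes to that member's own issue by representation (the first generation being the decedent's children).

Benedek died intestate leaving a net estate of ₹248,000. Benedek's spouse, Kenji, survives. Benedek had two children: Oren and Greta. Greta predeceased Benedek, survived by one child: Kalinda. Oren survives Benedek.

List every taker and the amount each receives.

Kenji takes one-half of ₹248,000 = ₹124,000. The remaining ₹124,000 passes to the descendants.
The descendants' portion (₹124,000) is divided into 2 shares of ₹62,000: Oren takes ₹62,000; Greta's ₹62,000 share passes to Greta's issue.
Greta's share (₹62,000) passes entirely to Kalinda.

Kenji: ₹124,000; Oren: ₹62,000; Kalinda: ₹62,000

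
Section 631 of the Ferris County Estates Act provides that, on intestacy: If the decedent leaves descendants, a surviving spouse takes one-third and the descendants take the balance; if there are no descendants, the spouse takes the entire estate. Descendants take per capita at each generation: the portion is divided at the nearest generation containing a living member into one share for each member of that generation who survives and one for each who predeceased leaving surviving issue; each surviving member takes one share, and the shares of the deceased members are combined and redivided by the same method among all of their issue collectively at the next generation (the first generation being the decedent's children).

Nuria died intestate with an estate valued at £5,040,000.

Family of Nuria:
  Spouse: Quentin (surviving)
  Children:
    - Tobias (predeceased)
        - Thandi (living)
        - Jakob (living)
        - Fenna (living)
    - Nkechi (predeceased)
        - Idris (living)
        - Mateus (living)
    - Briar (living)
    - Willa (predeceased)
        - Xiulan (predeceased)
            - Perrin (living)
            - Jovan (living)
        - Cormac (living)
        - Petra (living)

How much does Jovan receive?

Jovan receives £157,500.

Quentin takes one-third of £5,040,000 = £1,680,000. The remaining £3,360,000 passes to the descendants.
The descendants' portion (£3,360,000) is divided at the children's generation into 4 shares of £840,000. Briar takes £840,000. The 3 shares of the deceased (Tobias, Nkechi, and Willa) are combined into a pool of £2,520,000.
That pool (£2,520,000) is divided at the grandchildren's generation into 8 shares of £315,000. Thandi, Jakob, Fenna, Idris, Mateus, Cormac, and Petra each take £315,000. The remaining share for the deceased Xiulan (£315,000) is carried to the next generation.
That pool (£315,000) is divided at the great-grandchildren's generation equally among Perrin and Jovan: £157,500 each.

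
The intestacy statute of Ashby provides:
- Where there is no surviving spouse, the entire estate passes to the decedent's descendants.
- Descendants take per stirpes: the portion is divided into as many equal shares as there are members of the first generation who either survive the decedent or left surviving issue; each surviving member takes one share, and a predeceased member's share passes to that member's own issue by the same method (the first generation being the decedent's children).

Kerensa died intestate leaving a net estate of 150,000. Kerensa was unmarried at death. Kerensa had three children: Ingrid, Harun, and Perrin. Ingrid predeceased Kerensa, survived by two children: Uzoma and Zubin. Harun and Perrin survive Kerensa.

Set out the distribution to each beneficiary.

Uzoma: 25,000; Zubin: 25,000; Harun: 50,000; Perrin: 50,000

The entire 150,000 passes to the descendants.
That amount (150,000) is divided into 3 shares of 50,000: Harun and Perrin each take 50,000; Ingrid's 50,000 share passes to Ingrid's issue.
Ingrid's share (50,000) is divided into 2 shares of 25,000: Uzoma and Zubin each take 25,000.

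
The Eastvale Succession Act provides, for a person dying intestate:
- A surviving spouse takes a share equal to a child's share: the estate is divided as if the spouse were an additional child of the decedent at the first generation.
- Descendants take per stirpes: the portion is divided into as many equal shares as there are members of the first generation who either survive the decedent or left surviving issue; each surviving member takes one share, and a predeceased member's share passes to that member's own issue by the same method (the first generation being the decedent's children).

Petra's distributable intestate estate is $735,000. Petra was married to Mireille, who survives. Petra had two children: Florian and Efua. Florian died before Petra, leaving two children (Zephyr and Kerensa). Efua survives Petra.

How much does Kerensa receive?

Kerensa receives $122,500.

The spouse counts as an additional share at the children's level, so there are 3 primary shares of $245,000. Mireille takes one such share ($245,000).
The children's combined portion ($490,000) is divided into 2 shares of $245,000: Efua takes $245,000; Florian's $245,000 share passes to Florian's issue.
Florian's share ($245,000) is divided into 2 shares of $122,500: Zephyr and Kerensa each take $122,500.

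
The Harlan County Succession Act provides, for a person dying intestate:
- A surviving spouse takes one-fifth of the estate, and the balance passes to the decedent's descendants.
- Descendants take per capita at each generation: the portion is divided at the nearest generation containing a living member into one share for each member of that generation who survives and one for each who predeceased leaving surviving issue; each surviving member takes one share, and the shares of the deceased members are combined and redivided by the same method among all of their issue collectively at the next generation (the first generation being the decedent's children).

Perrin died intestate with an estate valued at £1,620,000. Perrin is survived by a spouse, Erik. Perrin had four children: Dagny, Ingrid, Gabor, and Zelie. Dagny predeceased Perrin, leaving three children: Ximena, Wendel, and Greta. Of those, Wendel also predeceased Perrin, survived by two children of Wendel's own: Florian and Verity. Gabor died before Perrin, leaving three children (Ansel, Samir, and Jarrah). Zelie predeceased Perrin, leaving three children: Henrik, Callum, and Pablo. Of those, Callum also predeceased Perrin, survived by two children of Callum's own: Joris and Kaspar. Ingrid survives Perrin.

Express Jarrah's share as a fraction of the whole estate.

Erik takes one-fifth of £1,620,000 = £324,000. The remaining £1,296,000 passes to the descendants.
The descendants' portion (£1,296,000) is divided at the children's generation into 4 shares of £324,000. Ingrid takes £324,000. The 3 shares of the deceased (Dagny, Gabor, and Zelie) are combined into a pool of £972,000.
That pool (£972,000) is divided at the grandchildren's generation into 9 shares of £108,000. Ximena, Greta, Ansel, Samir, Jarrah, Henrik, and Pablo each take £108,000. The 2 shares of the deceased (Wendel and Callum) are combined into a pool of £216,000.
That pool (£216,000) is divided at the great-grandchildren's generation equally among Florian, Verity, Joris, and Kaspar: £54,000 each.

Jarrah receives 1/15 of the estate.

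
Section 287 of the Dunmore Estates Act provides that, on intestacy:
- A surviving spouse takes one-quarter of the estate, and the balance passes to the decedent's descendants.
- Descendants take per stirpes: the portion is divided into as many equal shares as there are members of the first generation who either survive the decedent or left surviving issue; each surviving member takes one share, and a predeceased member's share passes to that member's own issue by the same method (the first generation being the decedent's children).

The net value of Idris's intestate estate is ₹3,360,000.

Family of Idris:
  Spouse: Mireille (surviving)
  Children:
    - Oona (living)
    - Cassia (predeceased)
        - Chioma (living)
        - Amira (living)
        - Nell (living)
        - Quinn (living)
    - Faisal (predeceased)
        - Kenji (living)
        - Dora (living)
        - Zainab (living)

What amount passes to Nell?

Nell receives ₹210,000.

Mireille takes one-quarter of ₹3,360,000 = ₹840,000. The remaining ₹2,520,000 passes to the descendants.
The descendants' portion (₹2,520,000) is divided into 3 shares of ₹840,000: Oona takes ₹840,000; Cassia's ₹840,000 share passes to Cassia's issue; Faisal's ₹840,000 share passes to Faisal's issue.
Cassia's share (₹840,000) is divided into 4 shares of ₹210,000: Chioma, Amira, Nell, and Quinn each take ₹210,000.
Faisal's share (₹840,000) is divided into 3 shares of ₹280,000: Kenji, Dora, and Zainab each take ₹280,000.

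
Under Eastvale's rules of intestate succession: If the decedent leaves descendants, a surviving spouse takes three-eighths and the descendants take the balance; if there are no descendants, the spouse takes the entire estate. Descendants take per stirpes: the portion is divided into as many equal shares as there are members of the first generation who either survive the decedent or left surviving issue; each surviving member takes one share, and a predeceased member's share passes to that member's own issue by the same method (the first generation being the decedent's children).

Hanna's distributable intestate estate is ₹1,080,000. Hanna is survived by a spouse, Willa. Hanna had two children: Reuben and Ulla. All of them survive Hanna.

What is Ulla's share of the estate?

Ulla receives ₹337,500.

Willa takes three-eighths of ₹1,080,000 = ₹405,000. The remaining ₹675,000 passes to the descendants.
The descendants' portion (₹675,000) is divided into 2 shares of ₹337,500: Reuben and Ulla each take ₹337,500.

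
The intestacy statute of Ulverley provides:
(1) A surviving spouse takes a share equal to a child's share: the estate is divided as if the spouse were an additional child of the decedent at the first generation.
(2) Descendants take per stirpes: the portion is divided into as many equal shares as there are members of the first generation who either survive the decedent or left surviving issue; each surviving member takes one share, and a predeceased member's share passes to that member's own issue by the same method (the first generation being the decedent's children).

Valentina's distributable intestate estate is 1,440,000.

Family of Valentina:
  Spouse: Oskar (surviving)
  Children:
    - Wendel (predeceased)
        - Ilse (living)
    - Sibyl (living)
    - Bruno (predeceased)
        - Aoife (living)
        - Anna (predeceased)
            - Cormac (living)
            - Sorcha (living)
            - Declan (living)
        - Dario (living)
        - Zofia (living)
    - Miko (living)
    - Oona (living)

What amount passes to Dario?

The spouse counts as an additional share at the children's level, so there are 6 primary shares of 240,000. Oskar takes one such share (240,000).
The children's combined portion (1,200,000) is divided into 5 shares of 240,000: Sibyl, Miko, and Oona each take 240,000; Wendel's 240,000 share passes to Wendel's issue; Bruno's 240,000 share passes to Bruno's issue.
Wendel's share (240,000) passes entirely to Ilse.
Bruno's share (240,000) is divided into 4 shares of 60,000: Aoife, Dario, and Zofia each take 60,000; Anna's 60,000 share passes to Anna's issue.
Anna's share (60,000) is divided into 3 shares of 20,000: Cormac, Sorcha, and Declan each take 20,000.

Dario receives 60,000.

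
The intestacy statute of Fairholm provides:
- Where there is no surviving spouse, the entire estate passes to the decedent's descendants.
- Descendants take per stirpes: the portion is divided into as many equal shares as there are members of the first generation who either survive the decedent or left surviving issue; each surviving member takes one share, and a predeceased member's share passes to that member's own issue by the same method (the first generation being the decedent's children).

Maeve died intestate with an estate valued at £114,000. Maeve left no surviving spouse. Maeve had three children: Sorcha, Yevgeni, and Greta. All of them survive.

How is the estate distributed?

The entire £114,000 passes to the descendants.
That amount (£114,000) is divided into 3 shares of £38,000: Sorcha, Yevgeni, and Greta each take £38,000.

Sorcha: £38,000; Yevgeni: £38,000; Greta: £38,000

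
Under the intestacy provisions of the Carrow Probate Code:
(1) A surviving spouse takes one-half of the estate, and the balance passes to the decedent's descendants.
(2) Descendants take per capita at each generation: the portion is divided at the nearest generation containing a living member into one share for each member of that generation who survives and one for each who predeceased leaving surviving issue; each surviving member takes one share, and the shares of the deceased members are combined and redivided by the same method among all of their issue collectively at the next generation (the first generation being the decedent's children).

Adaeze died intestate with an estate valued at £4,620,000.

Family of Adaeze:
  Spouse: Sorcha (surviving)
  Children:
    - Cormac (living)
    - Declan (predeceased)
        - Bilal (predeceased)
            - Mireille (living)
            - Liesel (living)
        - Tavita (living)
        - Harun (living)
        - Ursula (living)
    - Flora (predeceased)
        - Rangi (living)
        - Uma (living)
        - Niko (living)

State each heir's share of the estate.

Sorcha takes one-half of £4,620,000 = £2,310,000. The remaining £2,310,000 passes to the descendants.
The descendants' portion (£2,310,000) is divided at the children's generation into 3 shares of £770,000. Cormac takes £770,000. The 2 shares of the deceased (Declan and Flora) are combined into a pool of £1,540,000.
That pool (£1,540,000) is divided at the grandchildren's generation into 7 shares of £220,000. Tavita, Harun, Ursula, Rangi, Uma, and Niko each take £220,000. The remaining share for the deceased Bilal (£220,000) is carried to the next generation.
That pool (£220,000) is divided at the great-grandchildren's generation equally among Mireille and Liesel: £110,000 each.

Sorcha: £2,310,000; Cormac: £770,000; Mireille: £110,000; Liesel: £110,000; Tavita: £220,000; Harun: £220,000; Ursula: £220,000; Rangi: £220,000; Uma: £220,000; Niko: £220,000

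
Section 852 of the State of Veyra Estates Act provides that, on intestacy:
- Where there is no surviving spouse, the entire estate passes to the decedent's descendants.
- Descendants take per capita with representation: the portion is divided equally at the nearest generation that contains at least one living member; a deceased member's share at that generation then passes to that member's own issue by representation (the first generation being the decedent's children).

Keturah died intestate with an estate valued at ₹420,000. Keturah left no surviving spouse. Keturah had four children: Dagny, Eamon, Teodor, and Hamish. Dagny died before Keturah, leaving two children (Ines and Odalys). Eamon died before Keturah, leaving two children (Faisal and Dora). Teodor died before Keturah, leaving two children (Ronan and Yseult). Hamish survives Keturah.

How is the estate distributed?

Ines: ₹52,500; Odalys: ₹52,500; Faisal: ₹52,500; Dora: ₹52,500; Ronan: ₹52,500; Yseult: ₹52,500; Hamish: ₹105,000

The entire ₹420,000 passes to the descendants.
That amount (₹420,000) is divided into 4 shares of ₹105,000: Hamish takes ₹105,000; Dagny's ₹105,000 share passes to Dagny's issue; Eamon's ₹105,000 share passes to Eamon's issue; Teodor's ₹105,000 share passes to Teodor's issue.
Dagny's share (₹105,000) is divided into 2 shares of ₹52,500: Ines and Odalys each take ₹52,500.
Eamon's share (₹105,000) is divided into 2 shares of ₹52,500: Faisal and Dora each take ₹52,500.
Teodor's share (₹105,000) is divided into 2 shares of ₹52,500: Ronan and Yseult each take ₹52,500.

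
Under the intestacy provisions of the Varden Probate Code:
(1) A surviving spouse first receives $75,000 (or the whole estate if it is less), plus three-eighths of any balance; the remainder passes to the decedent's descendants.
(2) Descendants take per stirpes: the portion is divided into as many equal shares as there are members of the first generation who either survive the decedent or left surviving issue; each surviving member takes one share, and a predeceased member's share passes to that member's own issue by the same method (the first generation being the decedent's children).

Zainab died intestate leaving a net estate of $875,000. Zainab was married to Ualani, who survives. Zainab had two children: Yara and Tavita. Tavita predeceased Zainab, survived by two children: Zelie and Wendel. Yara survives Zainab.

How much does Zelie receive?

Ualani first takes $75,000, leaving a balance of $800,000. Ualani then takes three-eighths of the balance ($300,000), for a total of $375,000. The remaining $500,000 passes to the descendants.
The descendants' portion ($500,000) is divided into 2 shares of $250,000: Yara takes $250,000; Tavita's $250,000 share passes to Tavita's issue.
Tavita's share ($250,000) is divided into 2 shares of $125,000: Zelie and Wendel each take $125,000.

Zelie receives $125,000.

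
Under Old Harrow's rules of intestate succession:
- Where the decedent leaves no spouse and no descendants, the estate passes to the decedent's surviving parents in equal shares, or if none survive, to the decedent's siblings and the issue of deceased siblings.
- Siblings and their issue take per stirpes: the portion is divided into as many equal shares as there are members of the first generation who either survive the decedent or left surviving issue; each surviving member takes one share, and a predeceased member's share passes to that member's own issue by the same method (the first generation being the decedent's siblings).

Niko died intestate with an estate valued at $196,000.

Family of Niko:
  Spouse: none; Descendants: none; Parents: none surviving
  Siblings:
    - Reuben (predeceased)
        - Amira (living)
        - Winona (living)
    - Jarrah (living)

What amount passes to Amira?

Amira receives $49,000.

The entire $196,000 passes to the siblings and their issue.
That amount ($196,000) is divided into 2 shares of $98,000: Jarrah takes $98,000; Reuben's $98,000 share passes to Reuben's issue.
Reuben's share ($98,000) is divided into 2 shares of $49,000: Amira and Winona each take $49,000.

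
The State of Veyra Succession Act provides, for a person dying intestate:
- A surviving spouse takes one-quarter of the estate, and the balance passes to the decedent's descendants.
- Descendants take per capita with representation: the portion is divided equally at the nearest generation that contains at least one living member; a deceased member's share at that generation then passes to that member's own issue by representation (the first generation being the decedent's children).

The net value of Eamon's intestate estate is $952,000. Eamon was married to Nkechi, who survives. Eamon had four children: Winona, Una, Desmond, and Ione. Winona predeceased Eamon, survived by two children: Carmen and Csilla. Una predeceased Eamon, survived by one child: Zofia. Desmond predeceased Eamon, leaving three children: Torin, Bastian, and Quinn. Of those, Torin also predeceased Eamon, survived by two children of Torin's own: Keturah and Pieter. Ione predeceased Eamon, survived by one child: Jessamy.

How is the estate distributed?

Nkechi: $238,000; Carmen: $102,000; Csilla: $102,000; Zofia: $102,000; Keturah: $51,000; Pieter: $51,000; Bastian: $102,000; Quinn: $102,000; Jessamy: $102,000

Nkechi takes one-quarter of $952,000 = $238,000. The remaining $714,000 passes to the descendants.
No child survives, so the initial division is made at the grandchildren's generation.
The descendants' portion ($714,000) is divided into 7 shares of $102,000: Carmen, Csilla, Zofia, Bastian, Quinn, and Jessamy each take $102,000; Torin's $102,000 share passes to Torin's issue.
Torin's share ($102,000) is divided into 2 shares of $51,000: Keturah and Pieter each take $51,000.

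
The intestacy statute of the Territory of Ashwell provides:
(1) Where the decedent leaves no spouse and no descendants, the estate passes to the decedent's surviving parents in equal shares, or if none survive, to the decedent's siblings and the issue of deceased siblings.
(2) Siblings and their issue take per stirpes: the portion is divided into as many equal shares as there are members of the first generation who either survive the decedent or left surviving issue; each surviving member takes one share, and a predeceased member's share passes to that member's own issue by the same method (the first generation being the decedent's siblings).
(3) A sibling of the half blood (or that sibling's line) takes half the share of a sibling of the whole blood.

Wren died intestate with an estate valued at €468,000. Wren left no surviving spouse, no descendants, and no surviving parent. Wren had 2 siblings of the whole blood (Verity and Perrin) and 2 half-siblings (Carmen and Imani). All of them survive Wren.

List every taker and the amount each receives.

Carmen: €78,000; Verity: €156,000; Perrin: €156,000; Imani: €78,000

The entire €468,000 passes to the siblings and their issue.
Counting each half-blood sibling's line as half a unit, there are 3 units in €468,000, so one unit is €156,000. Whole-blood lines (Verity and Perrin) take €156,000 each; half-blood lines (Carmen and Imani) take €78,000 each.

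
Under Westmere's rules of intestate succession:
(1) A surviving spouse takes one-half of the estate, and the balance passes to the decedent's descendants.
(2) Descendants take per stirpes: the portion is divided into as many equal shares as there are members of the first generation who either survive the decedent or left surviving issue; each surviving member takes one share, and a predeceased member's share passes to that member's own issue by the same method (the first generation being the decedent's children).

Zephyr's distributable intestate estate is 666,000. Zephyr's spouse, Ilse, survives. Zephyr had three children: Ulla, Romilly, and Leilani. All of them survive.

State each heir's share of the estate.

Ilse: 333,000; Ulla: 111,000; Romilly: 111,000; Leilani: 111,000

Ilse takes one-half of 666,000 = 333,000. The remaining 333,000 passes to the descendants.
The descendants' portion (333,000) is divided into 3 shares of 111,000: Ulla, Romilly, and Leilani each take 111,000.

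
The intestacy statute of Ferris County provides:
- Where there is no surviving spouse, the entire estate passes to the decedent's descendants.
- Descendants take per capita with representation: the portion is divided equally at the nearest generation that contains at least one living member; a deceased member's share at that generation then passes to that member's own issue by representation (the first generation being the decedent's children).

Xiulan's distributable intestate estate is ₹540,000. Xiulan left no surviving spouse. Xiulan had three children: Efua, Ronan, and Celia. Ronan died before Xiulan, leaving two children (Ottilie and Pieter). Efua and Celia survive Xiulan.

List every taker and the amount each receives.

The entire ₹540,000 passes to the descendants.
That amount (₹540,000) is divided into 3 shares of ₹180,000: Efua and Celia each take ₹180,000; Ronan's ₹180,000 share passes to Ronan's issue.
Ronan's share (₹180,000) is divided into 2 shares of ₹90,000: Ottilie and Pieter each take ₹90,000.

Efua: ₹180,000; Ottilie: ₹90,000; Pieter: ₹90,000; Celia: ₹180,000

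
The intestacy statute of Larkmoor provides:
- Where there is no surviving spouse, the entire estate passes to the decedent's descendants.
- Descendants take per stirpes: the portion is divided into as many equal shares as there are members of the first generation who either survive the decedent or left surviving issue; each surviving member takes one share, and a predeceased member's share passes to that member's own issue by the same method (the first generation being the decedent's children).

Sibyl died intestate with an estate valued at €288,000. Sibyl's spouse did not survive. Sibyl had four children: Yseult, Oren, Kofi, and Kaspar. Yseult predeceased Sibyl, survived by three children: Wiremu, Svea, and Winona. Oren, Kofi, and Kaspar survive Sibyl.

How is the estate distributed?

Wiremu: €24,000; Svea: €24,000; Winona: €24,000; Oren: €72,000; Kofi: €72,000; Kaspar: €72,000

The entire €288,000 passes to the descendants.
That amount (€288,000) is divided into 4 shares of €72,000: Oren, Kofi, and Kaspar each take €72,000; Yseult's €72,000 share passes to Yseult's issue.
Yseult's share (€72,000) is divided into 3 shares of €24,000: Wiremu, Svea, and Winona each take €24,000.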